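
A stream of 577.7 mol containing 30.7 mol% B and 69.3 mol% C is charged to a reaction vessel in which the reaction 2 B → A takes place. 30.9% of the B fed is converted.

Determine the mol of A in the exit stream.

B reacted = 0.309 × 177.4 = 54.8 mol; ν_B = −2, so ξ = 54.8/2 = 27.4 mol.
Outlet amounts (n = n₀ + ν ξ):
  B: 177.4 − 2(27.4) = 122.6
  A: 0 + 1(27.4) = 27.4
  C: 400.3 (inert)

27.4 mol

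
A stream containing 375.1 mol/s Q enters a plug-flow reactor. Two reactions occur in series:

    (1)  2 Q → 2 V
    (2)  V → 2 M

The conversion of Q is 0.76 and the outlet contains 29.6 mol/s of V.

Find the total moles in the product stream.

Conversion of Q: Q consumed = 2ξ₁ = 0.76 × 375.1 → ξ₁ = 142.5 mol/s.
V balance: n_V = 0 + 2ξ₁ − 1ξ₂ = 29.6 → ξ₂ = (2·142.5 − 29.6)/1 = 255.5 mol/s.
Outlet amounts (n = n₀ + Σ ν·ξ):
  Q: 375.1 − 2(142.5) = 90.02
  V: 0 + 2(142.5) − 1(255.5) = 29.6
  M: 0 + 2(255.5) = 511
Total out = 90.02 + 29.6 + 511 = 630.6 mol/s.

631 mol/s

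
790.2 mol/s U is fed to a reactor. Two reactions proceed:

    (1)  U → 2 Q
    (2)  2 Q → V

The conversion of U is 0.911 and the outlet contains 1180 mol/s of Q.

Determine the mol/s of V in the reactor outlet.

130 mol/s

Conversion of U: U consumed = 1ξ₁ = 0.911 × 790.2 → ξ₁ = 719.9 mol/s.
Q balance: n_Q = 0 + 2ξ₁ − 2ξ₂ = 1180 → ξ₂ = (2·719.9 − 1180)/2 = 129.9 mol/s.
Outlet amounts (n = n₀ + Σ ν·ξ):
  U: 790.2 − 1(719.9) = 70.33
  Q: 0 + 2(719.9) − 2(129.9) = 1180
  V: 0 + 1(129.9) = 129.9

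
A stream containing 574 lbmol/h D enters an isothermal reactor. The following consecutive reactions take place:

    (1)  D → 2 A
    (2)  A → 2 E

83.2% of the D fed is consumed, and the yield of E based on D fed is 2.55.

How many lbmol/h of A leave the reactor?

223 lbmol/h

Conversion of D: D consumed = 1ξ₁ = 0.832 × 574 → ξ₁ = 477.6 lbmol/h.
Yield of E: 2ξ₂ / 574 = 2.55 → ξ₂ = 731.8 lbmol/h.
Outlet amounts (n = n₀ + Σ ν·ξ):
  D: 574 − 1(477.6) = 96.43
  A: 0 + 2(477.6) − 1(731.8) = 223.3
  E: 0 + 2(731.8) = 1464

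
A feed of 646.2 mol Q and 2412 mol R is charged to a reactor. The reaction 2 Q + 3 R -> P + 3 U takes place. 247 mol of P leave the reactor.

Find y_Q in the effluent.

For P: n = n₀ + 1ξ → 247 = 0 + 1ξ, giving ξ = 247 mol.
Outlet amounts (n = n₀ + ν ξ):
  Q: 646.2 − 2(247) = 152.2
  R: 2412 − 3(247) = 1671
  P: 0 + 1(247) = 247
  U: 0 + 3(247) = 741
Total out = 2811 mol; y_Q = 152.2 / 2811 = 0.05414.

0.0541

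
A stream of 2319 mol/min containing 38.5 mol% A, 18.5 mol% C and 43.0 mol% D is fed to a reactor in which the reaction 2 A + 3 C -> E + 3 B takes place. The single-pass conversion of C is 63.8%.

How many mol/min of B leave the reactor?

C reacted = 0.638 × 429 = 273.7 mol/min; ν_C = −3, so ξ = 273.7/3 = 91.24 mol/min.
Outlet amounts (n = n₀ + ν ξ):
  A: 892.8 − 2(91.24) = 710.3
  C: 429 − 3(91.24) = 155.3
  E: 0 + 1(91.24) = 91.24
  B: 0 + 3(91.24) = 273.7
  D: 997.2 (inert)

274 mol/min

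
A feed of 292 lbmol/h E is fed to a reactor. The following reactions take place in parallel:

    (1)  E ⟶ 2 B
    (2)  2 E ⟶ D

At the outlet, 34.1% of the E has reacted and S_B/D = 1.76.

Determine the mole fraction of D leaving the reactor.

Conversion of E: E consumed = 0.341 × 292 = 99.57 lbmol/h = 1ξ₁ + 2ξ₂.
Selectivity: 2ξ₁ / (1ξ₂) = 1.76 → ξ₁ = 0.88 ξ₂.
Substitute: (1·0.88 + 2) ξ₂ = 99.57 → ξ₂ = 34.57 lbmol/h, ξ₁ = 30.42 lbmol/h.
Outlet amounts (n = n₀ + Σ ν·ξ):
  E: 292 − 1(30.42) − 2(34.57) = 192.4
  B: 0 + 2(30.42) = 60.85
  D: 0 + 1(34.57) = 34.57
Total out = 287.9 lbmol/h; y_D = 34.57 / 287.9 = 0.1201.

0.12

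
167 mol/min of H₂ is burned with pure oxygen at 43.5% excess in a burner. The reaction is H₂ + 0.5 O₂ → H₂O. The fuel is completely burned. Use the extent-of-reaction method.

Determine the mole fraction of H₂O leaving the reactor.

Stoichiometric O₂ = 0.5 × 167 = 83.5 mol/min; O₂ fed = 83.5 × 1.435 = 119.8 mol/min.
Fuel reacted = 1 × 167 → ξ = 167 mol/min.
Outlet (n = n₀ + ν ξ):
  H₂: 167 − 1(167) = 0
  O₂: 119.8 − 0.5(167) = 36.32
  H₂O: 0 + 1(167) = 167
Total out = 203.3 mol/min; y_H₂O = 167 / 203.3 = 0.8214.

0.821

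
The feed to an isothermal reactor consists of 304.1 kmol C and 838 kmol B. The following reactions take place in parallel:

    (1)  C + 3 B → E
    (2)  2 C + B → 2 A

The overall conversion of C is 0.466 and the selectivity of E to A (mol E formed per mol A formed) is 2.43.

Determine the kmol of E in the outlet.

100 kmol

Conversion of C: C consumed = 0.466 × 304.1 = 141.7 kmol = 1ξ₁ + 2ξ₂.
Selectivity: 1ξ₁ / (2ξ₂) = 2.43 → ξ₁ = 4.86 ξ₂.
Substitute: (1·4.86 + 2) ξ₂ = 141.7 → ξ₂ = 20.66 kmol, ξ₁ = 100.4 kmol.
Outlet amounts (n = n₀ + Σ ν·ξ):
  C: 304.1 − 1(100.4) − 2(20.66) = 162.4
  B: 838 − 3(100.4) − 1(20.66) = 516.2
  E: 0 + 1(100.4) = 100.4
  A: 0 + 2(20.66) = 41.32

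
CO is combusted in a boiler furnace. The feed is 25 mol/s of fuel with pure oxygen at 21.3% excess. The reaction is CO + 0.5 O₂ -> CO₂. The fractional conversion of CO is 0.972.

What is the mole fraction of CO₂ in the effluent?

Stoichiometric O₂ = 0.5 × 25 = 12.5 mol/s; O₂ fed = 12.5 × 1.213 = 15.16 mol/s.
Fuel reacted = 0.972 × 25 → ξ = 24.3 mol/s.
Outlet (n = n₀ + ν ξ):
  CO: 25 − 1(24.3) = 0.7
  O₂: 15.16 − 0.5(24.3) = 3.013
  CO₂: 0 + 1(24.3) = 24.3
Total out = 28.01 mol/s; y_CO₂ = 24.3 / 28.01 = 0.8675.

0.867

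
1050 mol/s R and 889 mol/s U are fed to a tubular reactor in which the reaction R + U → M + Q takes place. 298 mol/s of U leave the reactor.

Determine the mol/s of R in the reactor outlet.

459 mol/s

For U: n = n₀ − 1ξ → 298 = 889 − 1ξ, giving ξ = 591 mol/s.
Outlet amounts (n = n₀ + ν ξ):
  R: 1050 − 1(591) = 459
  U: 889 − 1(591) = 298
  M: 0 + 1(591) = 591
  Q: 0 + 1(591) = 591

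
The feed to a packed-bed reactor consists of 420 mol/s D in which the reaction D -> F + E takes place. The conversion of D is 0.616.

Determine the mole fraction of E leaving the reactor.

D reacted = 0.616 × 420 = 258.7 mol/s; ν_D = −1, so ξ = 258.7/1 = 258.7 mol/s.
Outlet amounts (n = n₀ + ν ξ):
  D: 420 − 1(258.7) = 161.3
  F: 0 + 1(258.7) = 258.7
  E: 0 + 1(258.7) = 258.7
Total out = 678.7 mol/s; y_E = 258.7 / 678.7 = 0.3812.

0.381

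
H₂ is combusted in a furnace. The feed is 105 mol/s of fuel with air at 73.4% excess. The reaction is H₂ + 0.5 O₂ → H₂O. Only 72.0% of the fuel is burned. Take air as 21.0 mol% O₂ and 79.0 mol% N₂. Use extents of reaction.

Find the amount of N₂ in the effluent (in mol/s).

342 mol/s

Stoichiometric O₂ = 0.5 × 105 = 52.5 mol/s; O₂ fed = 52.5 × 1.734 = 91.03 mol/s.
N₂ fed = 91.03 × 79/21 = 342.5 mol/s.
Fuel reacted = 0.72 × 105 → ξ = 75.6 mol/s.
Outlet (n = n₀ + ν ξ):
  H₂: 105 − 1(75.6) = 29.4
  O₂: 91.03 − 0.5(75.6) = 53.23
  N₂: 342.5 (inert)
  H₂O: 0 + 1(75.6) = 75.6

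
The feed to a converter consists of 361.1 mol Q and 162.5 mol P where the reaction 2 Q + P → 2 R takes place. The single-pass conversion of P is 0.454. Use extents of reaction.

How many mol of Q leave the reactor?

214 mol

P reacted = 0.454 × 162.5 = 73.78 mol; ν_P = −1, so ξ = 73.78/1 = 73.78 mol.
Outlet amounts (n = n₀ + ν ξ):
  Q: 361.1 − 2(73.78) = 213.6
  P: 162.5 − 1(73.78) = 88.72
  R: 0 + 2(73.78) = 147.6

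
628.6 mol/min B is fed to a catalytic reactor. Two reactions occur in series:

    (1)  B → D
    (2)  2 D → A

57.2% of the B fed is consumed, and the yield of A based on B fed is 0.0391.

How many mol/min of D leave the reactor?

310 mol/min

Conversion of B: B consumed = 1ξ₁ = 0.572 × 628.6 → ξ₁ = 359.6 mol/min.
Yield of A: 1ξ₂ / 628.6 = 0.0391 → ξ₂ = 24.58 mol/min.
Outlet amounts (n = n₀ + Σ ν·ξ):
  B: 628.6 − 1(359.6) = 269
  D: 0 + 1(359.6) − 2(24.58) = 310.4
  A: 0 + 1(24.58) = 24.58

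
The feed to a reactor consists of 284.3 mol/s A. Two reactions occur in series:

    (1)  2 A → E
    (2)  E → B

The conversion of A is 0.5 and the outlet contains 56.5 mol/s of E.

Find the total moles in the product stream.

213 mol/s

Conversion of A: A consumed = 2ξ₁ = 0.5 × 284.3 → ξ₁ = 71.08 mol/s.
E balance: n_E = 0 + 1ξ₁ − 1ξ₂ = 56.5 → ξ₂ = (1·71.08 − 56.5)/1 = 14.58 mol/s.
Outlet amounts (n = n₀ + Σ ν·ξ):
  A: 284.3 − 2(71.08) = 142.2
  E: 0 + 1(71.08) − 1(14.58) = 56.5
  B: 0 + 1(14.58) = 14.58
Total out = 142.2 + 56.5 + 14.58 = 213.2 mol/s.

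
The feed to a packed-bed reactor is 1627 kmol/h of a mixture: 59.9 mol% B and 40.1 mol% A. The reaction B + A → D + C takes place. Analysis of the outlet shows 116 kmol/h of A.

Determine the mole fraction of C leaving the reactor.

0.33

For A: n = n₀ − 1ξ → 116 = 652.4 − 1ξ, giving ξ = 536.4 kmol/h.
Outlet amounts (n = n₀ + ν ξ):
  B: 974.6 − 1(536.4) = 438.1
  A: 652.4 − 1(536.4) = 116
  D: 0 + 1(536.4) = 536.4
  C: 0 + 1(536.4) = 536.4
Total out = 1627 kmol/h; y_C = 536.4 / 1627 = 0.3297.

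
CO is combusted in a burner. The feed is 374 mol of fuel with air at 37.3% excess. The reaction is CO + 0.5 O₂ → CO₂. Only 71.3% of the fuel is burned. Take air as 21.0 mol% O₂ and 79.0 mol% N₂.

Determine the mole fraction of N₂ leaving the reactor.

Stoichiometric O₂ = 0.5 × 374 = 187 mol; O₂ fed = 187 × 1.373 = 256.8 mol.
N₂ fed = 256.8 × 79/21 = 965.9 mol.
Fuel reacted = 0.713 × 374 → ξ = 266.7 mol.
Outlet (n = n₀ + ν ξ):
  CO: 374 − 1(266.7) = 107.3
  O₂: 256.8 − 0.5(266.7) = 123.4
  N₂: 965.9 (inert)
  CO₂: 0 + 1(266.7) = 266.7
Total out = 1463 mol; y_N₂ = 965.9 / 1463 = 0.6601.

0.66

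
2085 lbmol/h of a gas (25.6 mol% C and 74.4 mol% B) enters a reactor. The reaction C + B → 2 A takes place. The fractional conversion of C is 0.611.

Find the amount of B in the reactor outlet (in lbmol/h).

C reacted = 0.611 × 533.8 = 326.1 lbmol/h; ν_C = −1, so ξ = 326.1/1 = 326.1 lbmol/h.
Outlet amounts (n = n₀ + ν ξ):
  C: 533.8 − 1(326.1) = 207.6
  B: 1551 − 1(326.1) = 1225
  A: 0 + 2(326.1) = 652.3

1230 lbmol/h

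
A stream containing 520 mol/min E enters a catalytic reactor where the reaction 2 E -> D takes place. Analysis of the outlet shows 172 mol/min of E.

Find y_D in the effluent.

0.503

For E: n = n₀ − 2ξ → 172 = 520 − 2ξ, giving ξ = 174 mol/min.
Outlet amounts (n = n₀ + ν ξ):
  E: 520 − 2(174) = 172
  D: 0 + 1(174) = 174
Total out = 346 mol/min; y_D = 174 / 346 = 0.5029.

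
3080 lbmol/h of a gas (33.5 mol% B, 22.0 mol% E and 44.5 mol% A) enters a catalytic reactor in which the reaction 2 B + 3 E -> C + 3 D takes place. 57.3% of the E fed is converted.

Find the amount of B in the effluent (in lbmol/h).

E reacted = 0.573 × 677.6 = 388.3 lbmol/h; ν_E = −3, so ξ = 388.3/3 = 129.4 lbmol/h.
Outlet amounts (n = n₀ + ν ξ):
  B: 1032 − 2(129.4) = 773
  E: 677.6 − 3(129.4) = 289.3
  C: 0 + 1(129.4) = 129.4
  D: 0 + 3(129.4) = 388.3
  A: 1371 (inert)

773 lbmol/h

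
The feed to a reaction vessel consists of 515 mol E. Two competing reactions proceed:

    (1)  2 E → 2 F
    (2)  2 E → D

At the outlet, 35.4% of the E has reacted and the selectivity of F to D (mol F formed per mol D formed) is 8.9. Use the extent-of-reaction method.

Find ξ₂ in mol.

Conversion of E: E consumed = 0.354 × 515 = 182.3 mol = 2ξ₁ + 2ξ₂.
Selectivity: 2ξ₁ / (1ξ₂) = 8.9 → ξ₁ = 4.45 ξ₂.
Substitute: (2·4.45 + 2) ξ₂ = 182.3 → ξ₂ = 16.73 mol, ξ₁ = 74.43 mol.
Outlet amounts (n = n₀ + Σ ν·ξ):
  E: 515 − 2(74.43) − 2(16.73) = 332.7
  F: 0 + 2(74.43) = 148.9
  D: 0 + 1(16.73) = 16.73

ξ₂ = 16.7 mol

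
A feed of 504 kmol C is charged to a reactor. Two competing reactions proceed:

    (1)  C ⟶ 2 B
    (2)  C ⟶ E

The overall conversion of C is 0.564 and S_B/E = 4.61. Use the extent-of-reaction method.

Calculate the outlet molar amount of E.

Conversion of C: C consumed = 0.564 × 504 = 284.3 kmol = 1ξ₁ + 1ξ₂.
Selectivity: 2ξ₁ / (1ξ₂) = 4.61 → ξ₁ = 2.305 ξ₂.
Substitute: (1·2.305 + 1) ξ₂ = 284.3 → ξ₂ = 86.01 kmol, ξ₁ = 198.2 kmol.
Outlet amounts (n = n₀ + Σ ν·ξ):
  C: 504 − 1(198.2) − 1(86.01) = 219.7
  B: 0 + 2(198.2) = 396.5
  E: 0 + 1(86.01) = 86.01

86 kmol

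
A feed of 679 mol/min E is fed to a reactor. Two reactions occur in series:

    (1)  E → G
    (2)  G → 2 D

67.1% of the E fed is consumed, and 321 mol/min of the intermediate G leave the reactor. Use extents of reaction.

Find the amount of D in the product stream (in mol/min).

Conversion of E: E consumed = 1ξ₁ = 0.671 × 679 → ξ₁ = 455.6 mol/min.
G balance: n_G = 0 + 1ξ₁ − 1ξ₂ = 321 → ξ₂ = (1·455.6 − 321)/1 = 134.6 mol/min.
Outlet amounts (n = n₀ + Σ ν·ξ):
  E: 679 − 1(455.6) = 223.4
  G: 0 + 1(455.6) − 1(134.6) = 321
  D: 0 + 2(134.6) = 269.2

269 mol/min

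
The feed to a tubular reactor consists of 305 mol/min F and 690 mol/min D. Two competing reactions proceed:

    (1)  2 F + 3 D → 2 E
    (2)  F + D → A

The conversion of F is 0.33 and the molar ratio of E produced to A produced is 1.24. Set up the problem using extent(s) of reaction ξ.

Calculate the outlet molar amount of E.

55.7 mol/min

Conversion of F: F consumed = 0.33 × 305 = 100.7 mol/min = 2ξ₁ + 1ξ₂.
Selectivity: 2ξ₁ / (1ξ₂) = 1.24 → ξ₁ = 0.62 ξ₂.
Substitute: (2·0.62 + 1) ξ₂ = 100.7 → ξ₂ = 44.93 mol/min, ξ₁ = 27.86 mol/min.
Outlet amounts (n = n₀ + Σ ν·ξ):
  F: 305 − 2(27.86) − 1(44.93) = 204.3
  D: 690 − 3(27.86) − 1(44.93) = 561.5
  E: 0 + 2(27.86) = 55.72
  A: 0 + 1(44.93) = 44.93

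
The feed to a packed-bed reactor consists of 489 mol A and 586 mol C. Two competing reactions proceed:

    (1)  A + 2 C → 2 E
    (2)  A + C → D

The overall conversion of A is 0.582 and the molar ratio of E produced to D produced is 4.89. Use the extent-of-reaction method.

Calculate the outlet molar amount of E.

404 mol

Conversion of A: A consumed = 0.582 × 489 = 284.6 mol = 1ξ₁ + 1ξ₂.
Selectivity: 2ξ₁ / (1ξ₂) = 4.89 → ξ₁ = 2.445 ξ₂.
Substitute: (1·2.445 + 1) ξ₂ = 284.6 → ξ₂ = 82.61 mol, ξ₁ = 202 mol.
Outlet amounts (n = n₀ + Σ ν·ξ):
  A: 489 − 1(202) − 1(82.61) = 204.4
  C: 586 − 2(202) − 1(82.61) = 99.42
  E: 0 + 2(202) = 404
  D: 0 + 1(82.61) = 82.61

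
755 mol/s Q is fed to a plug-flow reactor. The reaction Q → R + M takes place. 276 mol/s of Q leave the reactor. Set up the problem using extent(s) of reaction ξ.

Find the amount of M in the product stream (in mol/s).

479 mol/s

For Q: n = n₀ − 1ξ → 276 = 755 − 1ξ, giving ξ = 479 mol/s.
Outlet amounts (n = n₀ + ν ξ):
  Q: 755 − 1(479) = 276
  R: 0 + 1(479) = 479
  M: 0 + 1(479) = 479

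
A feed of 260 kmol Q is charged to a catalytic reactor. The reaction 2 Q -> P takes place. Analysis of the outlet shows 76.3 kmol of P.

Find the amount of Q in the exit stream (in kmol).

107 kmol

For P: n = n₀ + 1ξ → 76.3 = 0 + 1ξ, giving ξ = 76.3 kmol.
Outlet amounts (n = n₀ + ν ξ):
  Q: 260 − 2(76.3) = 107.4
  P: 0 + 1(76.3) = 76.3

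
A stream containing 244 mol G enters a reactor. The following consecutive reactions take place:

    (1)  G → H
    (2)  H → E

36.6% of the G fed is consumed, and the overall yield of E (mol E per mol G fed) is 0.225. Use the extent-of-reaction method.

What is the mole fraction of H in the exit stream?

0.141

Conversion of G: G consumed = 1ξ₁ = 0.366 × 244 → ξ₁ = 89.3 mol.
Yield of E: 1ξ₂ / 244 = 0.225 → ξ₂ = 54.9 mol.
Outlet amounts (n = n₀ + Σ ν·ξ):
  G: 244 − 1(89.3) = 154.7
  H: 0 + 1(89.3) − 1(54.9) = 34.4
  E: 0 + 1(54.9) = 54.9
Total out = 244 mol; y_H = 34.4 / 244 = 0.141.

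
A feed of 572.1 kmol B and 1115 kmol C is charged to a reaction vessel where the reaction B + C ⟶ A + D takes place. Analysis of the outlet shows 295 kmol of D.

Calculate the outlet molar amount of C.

820 kmol

For D: n = n₀ + 1ξ → 295 = 0 + 1ξ, giving ξ = 295 kmol.
Outlet amounts (n = n₀ + ν ξ):
  B: 572.1 − 1(295) = 277.1
  C: 1115 − 1(295) = 820
  A: 0 + 1(295) = 295
  D: 0 + 1(295) = 295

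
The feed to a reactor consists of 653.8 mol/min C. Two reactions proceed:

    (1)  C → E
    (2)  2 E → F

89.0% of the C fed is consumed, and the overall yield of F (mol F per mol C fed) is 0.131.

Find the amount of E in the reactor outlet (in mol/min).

Conversion of C: C consumed = 1ξ₁ = 0.89 × 653.8 → ξ₁ = 581.9 mol/min.
Yield of F: 1ξ₂ / 653.8 = 0.131 → ξ₂ = 85.65 mol/min.
Outlet amounts (n = n₀ + Σ ν·ξ):
  C: 653.8 − 1(581.9) = 71.92
  E: 0 + 1(581.9) − 2(85.65) = 410.6
  F: 0 + 1(85.65) = 85.65

411 mol/min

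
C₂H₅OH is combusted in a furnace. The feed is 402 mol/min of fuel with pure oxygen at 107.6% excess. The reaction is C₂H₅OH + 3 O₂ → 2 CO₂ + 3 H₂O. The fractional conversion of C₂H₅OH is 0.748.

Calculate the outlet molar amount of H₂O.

902 mol/min

Stoichiometric O₂ = 3 × 402 = 1206 mol/min; O₂ fed = 1206 × 2.076 = 2504 mol/min.
Fuel reacted = 0.748 × 402 → ξ = 300.7 mol/min.
Outlet (n = n₀ + ν ξ):
  C₂H₅OH: 402 − 1(300.7) = 101.3
  O₂: 2504 − 3(300.7) = 1602
  CO₂: 0 + 2(300.7) = 601.4
  H₂O: 0 + 3(300.7) = 902.1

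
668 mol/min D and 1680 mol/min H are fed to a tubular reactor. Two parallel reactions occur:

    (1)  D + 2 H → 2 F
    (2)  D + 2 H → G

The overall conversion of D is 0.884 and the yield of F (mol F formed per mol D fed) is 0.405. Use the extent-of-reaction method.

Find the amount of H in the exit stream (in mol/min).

499 mol/min

Yield of F: 2ξ₁ / 668 = 0.405 → ξ₁ = 135.3 mol/min.
Conversion of D: 1ξ₁ + 1ξ₂ = 0.884 × 668 = 590.5 → ξ₂ = 455.2 mol/min.
Outlet amounts (n = n₀ + Σ ν·ξ):
  D: 668 − 1(135.3) − 1(455.2) = 77.49
  H: 1680 − 2(135.3) − 2(455.2) = 499
  F: 0 + 2(135.3) = 270.5
  G: 0 + 1(455.2) = 455.2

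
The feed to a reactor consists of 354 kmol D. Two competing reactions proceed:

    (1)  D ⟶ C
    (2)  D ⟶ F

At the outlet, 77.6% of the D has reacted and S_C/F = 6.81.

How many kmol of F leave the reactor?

35.2 kmol

Conversion of D: D consumed = 0.776 × 354 = 274.7 kmol = 1ξ₁ + 1ξ₂.
Selectivity: 1ξ₁ / (1ξ₂) = 6.81 → ξ₁ = 6.81 ξ₂.
Substitute: (1·6.81 + 1) ξ₂ = 274.7 → ξ₂ = 35.17 kmol, ξ₁ = 239.5 kmol.
Outlet amounts (n = n₀ + Σ ν·ξ):
  D: 354 − 1(239.5) − 1(35.17) = 79.3
  C: 0 + 1(239.5) = 239.5
  F: 0 + 1(35.17) = 35.17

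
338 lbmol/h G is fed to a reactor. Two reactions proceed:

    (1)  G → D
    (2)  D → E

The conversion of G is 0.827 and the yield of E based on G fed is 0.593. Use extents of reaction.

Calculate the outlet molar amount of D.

Conversion of G: G consumed = 1ξ₁ = 0.827 × 338 → ξ₁ = 279.5 lbmol/h.
Yield of E: 1ξ₂ / 338 = 0.593 → ξ₂ = 200.4 lbmol/h.
Outlet amounts (n = n₀ + Σ ν·ξ):
  G: 338 − 1(279.5) = 58.47
  D: 0 + 1(279.5) − 1(200.4) = 79.09
  E: 0 + 1(200.4) = 200.4

79.1 lbmol/h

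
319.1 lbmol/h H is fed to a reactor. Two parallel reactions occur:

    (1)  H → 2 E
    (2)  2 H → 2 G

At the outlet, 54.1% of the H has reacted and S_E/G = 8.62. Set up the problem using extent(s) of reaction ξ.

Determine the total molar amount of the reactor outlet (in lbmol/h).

459 lbmol/h

Conversion of H: H consumed = 0.541 × 319.1 = 172.6 lbmol/h = 1ξ₁ + 2ξ₂.
Selectivity: 2ξ₁ / (2ξ₂) = 8.62 → ξ₁ = 8.62 ξ₂.
Substitute: (1·8.62 + 2) ξ₂ = 172.6 → ξ₂ = 16.26 lbmol/h, ξ₁ = 140.1 lbmol/h.
Outlet amounts (n = n₀ + Σ ν·ξ):
  H: 319.1 − 1(140.1) − 2(16.26) = 146.5
  E: 0 + 2(140.1) = 280.2
  G: 0 + 2(16.26) = 32.51
Total out = 146.5 + 280.2 + 32.51 = 459.2 lbmol/h.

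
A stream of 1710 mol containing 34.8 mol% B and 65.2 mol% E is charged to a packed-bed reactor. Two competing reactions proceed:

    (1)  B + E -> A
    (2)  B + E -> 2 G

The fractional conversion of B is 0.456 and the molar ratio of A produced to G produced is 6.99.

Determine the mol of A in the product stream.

253 mol

Conversion of B: B consumed = 0.456 × 595.1 = 271.4 mol = 1ξ₁ + 1ξ₂.
Selectivity: 1ξ₁ / (2ξ₂) = 6.99 → ξ₁ = 13.98 ξ₂.
Substitute: (1·13.98 + 1) ξ₂ = 271.4 → ξ₂ = 18.11 mol, ξ₁ = 253.2 mol.
Outlet amounts (n = n₀ + Σ ν·ξ):
  B: 595.1 − 1(253.2) − 1(18.11) = 323.7
  E: 1115 − 1(253.2) − 1(18.11) = 843.6
  A: 0 + 1(253.2) = 253.2
  G: 0 + 2(18.11) = 36.23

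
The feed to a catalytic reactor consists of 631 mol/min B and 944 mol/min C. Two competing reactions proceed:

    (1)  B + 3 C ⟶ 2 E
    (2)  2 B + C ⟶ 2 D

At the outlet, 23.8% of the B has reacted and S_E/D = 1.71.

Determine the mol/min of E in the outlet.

Conversion of B: B consumed = 0.238 × 631 = 150.2 mol/min = 1ξ₁ + 2ξ₂.
Selectivity: 2ξ₁ / (2ξ₂) = 1.71 → ξ₁ = 1.71 ξ₂.
Substitute: (1·1.71 + 2) ξ₂ = 150.2 → ξ₂ = 40.48 mol/min, ξ₁ = 69.22 mol/min.
Outlet amounts (n = n₀ + Σ ν·ξ):
  B: 631 − 1(69.22) − 2(40.48) = 480.8
  C: 944 − 3(69.22) − 1(40.48) = 695.9
  E: 0 + 2(69.22) = 138.4
  D: 0 + 2(40.48) = 80.96

138 mol/min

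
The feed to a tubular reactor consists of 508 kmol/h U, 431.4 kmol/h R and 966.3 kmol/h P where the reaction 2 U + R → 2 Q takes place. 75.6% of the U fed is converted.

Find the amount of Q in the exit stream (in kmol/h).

U reacted = 0.756 × 508 = 384 kmol/h; ν_U = −2, so ξ = 384/2 = 192 kmol/h.
Outlet amounts (n = n₀ + ν ξ):
  U: 508 − 2(192) = 124
  R: 431.4 − 1(192) = 239.4
  Q: 0 + 2(192) = 384
  P: 966.3 (inert)

384 kmol/h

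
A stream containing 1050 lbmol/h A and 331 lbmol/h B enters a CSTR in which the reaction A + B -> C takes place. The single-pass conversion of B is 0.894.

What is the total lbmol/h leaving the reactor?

B reacted = 0.894 × 331 = 295.9 lbmol/h; ν_B = −1, so ξ = 295.9/1 = 295.9 lbmol/h.
Outlet amounts (n = n₀ + ν ξ):
  A: 1050 − 1(295.9) = 754.1
  B: 331 − 1(295.9) = 35.09
  C: 0 + 1(295.9) = 295.9
Total out = 754.1 + 35.09 + 295.9 = 1085 lbmol/h.

1090 lbmol/h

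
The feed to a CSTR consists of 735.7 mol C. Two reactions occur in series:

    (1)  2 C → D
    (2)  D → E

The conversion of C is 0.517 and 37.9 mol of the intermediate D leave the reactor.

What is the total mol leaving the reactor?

546 mol

Conversion of C: C consumed = 2ξ₁ = 0.517 × 735.7 → ξ₁ = 190.2 mol.
D balance: n_D = 0 + 1ξ₁ − 1ξ₂ = 37.9 → ξ₂ = (1·190.2 − 37.9)/1 = 152.3 mol.
Outlet amounts (n = n₀ + Σ ν·ξ):
  C: 735.7 − 2(190.2) = 355.3
  D: 0 + 1(190.2) − 1(152.3) = 37.9
  E: 0 + 1(152.3) = 152.3
Total out = 355.3 + 37.9 + 152.3 = 545.5 mol.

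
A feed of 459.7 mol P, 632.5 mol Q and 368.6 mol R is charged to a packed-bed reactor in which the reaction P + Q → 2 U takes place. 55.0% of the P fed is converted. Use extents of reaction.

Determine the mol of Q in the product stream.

P reacted = 0.55 × 459.7 = 252.8 mol; ν_P = −1, so ξ = 252.8/1 = 252.8 mol.
Outlet amounts (n = n₀ + ν ξ):
  P: 459.7 − 1(252.8) = 206.9
  Q: 632.5 − 1(252.8) = 379.7
  U: 0 + 2(252.8) = 505.7
  R: 368.6 (inert)

380 mol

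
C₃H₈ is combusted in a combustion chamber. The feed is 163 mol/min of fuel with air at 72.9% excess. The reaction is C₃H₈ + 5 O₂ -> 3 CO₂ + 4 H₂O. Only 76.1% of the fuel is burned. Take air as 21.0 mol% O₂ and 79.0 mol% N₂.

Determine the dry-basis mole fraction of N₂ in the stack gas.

0.815

Stoichiometric O₂ = 5 × 163 = 815 mol/min; O₂ fed = 815 × 1.729 = 1409 mol/min.
N₂ fed = 1409 × 79/21 = 5301 mol/min.
Fuel reacted = 0.761 × 163 → ξ = 124 mol/min.
Outlet (n = n₀ + ν ξ):
  C₃H₈: 163 − 1(124) = 38.96
  O₂: 1409 − 5(124) = 788.9
  N₂: 5301 (inert)
  CO₂: 0 + 3(124) = 372.1
  H₂O: 0 + 4(124) = 496.2
Dry total = 6501 mol/min; y_N₂ (dry) = 5301 / 6501 = 0.8154.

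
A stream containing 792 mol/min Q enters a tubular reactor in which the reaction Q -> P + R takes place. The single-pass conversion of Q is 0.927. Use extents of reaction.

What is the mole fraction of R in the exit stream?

0.481

Q reacted = 0.927 × 792 = 734.2 mol/min; ν_Q = −1, so ξ = 734.2/1 = 734.2 mol/min.
Outlet amounts (n = n₀ + ν ξ):
  Q: 792 − 1(734.2) = 57.82
  P: 0 + 1(734.2) = 734.2
  R: 0 + 1(734.2) = 734.2
Total out = 1526 mol/min; y_R = 734.2 / 1526 = 0.4811.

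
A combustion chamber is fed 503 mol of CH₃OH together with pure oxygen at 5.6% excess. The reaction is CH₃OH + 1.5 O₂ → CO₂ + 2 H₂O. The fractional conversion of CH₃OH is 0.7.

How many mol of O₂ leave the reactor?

Stoichiometric O₂ = 1.5 × 503 = 754.5 mol; O₂ fed = 754.5 × 1.056 = 796.8 mol.
Fuel reacted = 0.7 × 503 → ξ = 352.1 mol.
Outlet (n = n₀ + ν ξ):
  CH₃OH: 503 − 1(352.1) = 150.9
  O₂: 796.8 − 1.5(352.1) = 268.6
  CO₂: 0 + 1(352.1) = 352.1
  H₂O: 0 + 2(352.1) = 704.2

269 mol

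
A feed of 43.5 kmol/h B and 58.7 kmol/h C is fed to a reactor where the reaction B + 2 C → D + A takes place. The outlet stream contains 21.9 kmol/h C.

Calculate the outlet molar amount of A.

18.4 kmol/h

For C: n = n₀ − 2ξ → 21.9 = 58.7 − 2ξ, giving ξ = 18.4 kmol/h.
Outlet amounts (n = n₀ + ν ξ):
  B: 43.5 − 1(18.4) = 25.1
  C: 58.7 − 2(18.4) = 21.9
  D: 0 + 1(18.4) = 18.4
  A: 0 + 1(18.4) = 18.4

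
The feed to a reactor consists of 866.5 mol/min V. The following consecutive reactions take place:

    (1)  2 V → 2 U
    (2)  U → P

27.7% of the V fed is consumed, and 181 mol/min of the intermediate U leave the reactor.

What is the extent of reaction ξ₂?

Conversion of V: V consumed = 2ξ₁ = 0.277 × 866.5 → ξ₁ = 120 mol/min.
U balance: n_U = 0 + 2ξ₁ − 1ξ₂ = 181 → ξ₂ = (2·120 − 181)/1 = 59.02 mol/min.
Outlet amounts (n = n₀ + Σ ν·ξ):
  V: 866.5 − 2(120) = 626.5
  U: 0 + 2(120) − 1(59.02) = 181
  P: 0 + 1(59.02) = 59.02

ξ₂ = 59 mol/min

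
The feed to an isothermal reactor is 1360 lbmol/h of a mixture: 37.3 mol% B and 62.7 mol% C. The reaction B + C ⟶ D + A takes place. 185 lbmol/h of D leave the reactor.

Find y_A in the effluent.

For D: n = n₀ + 1ξ → 185 = 0 + 1ξ, giving ξ = 185 lbmol/h.
Outlet amounts (n = n₀ + ν ξ):
  B: 507.3 − 1(185) = 322.3
  C: 852.7 − 1(185) = 667.7
  D: 0 + 1(185) = 185
  A: 0 + 1(185) = 185
Total out = 1360 lbmol/h; y_A = 185 / 1360 = 0.136.

0.136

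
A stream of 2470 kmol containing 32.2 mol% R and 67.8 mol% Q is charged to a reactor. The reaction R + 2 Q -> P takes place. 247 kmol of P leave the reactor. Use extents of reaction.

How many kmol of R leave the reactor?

548 kmol

For P: n = n₀ + 1ξ → 247 = 0 + 1ξ, giving ξ = 247 kmol.
Outlet amounts (n = n₀ + ν ξ):
  R: 795.3 − 1(247) = 548.3
  Q: 1675 − 2(247) = 1181
  P: 0 + 1(247) = 247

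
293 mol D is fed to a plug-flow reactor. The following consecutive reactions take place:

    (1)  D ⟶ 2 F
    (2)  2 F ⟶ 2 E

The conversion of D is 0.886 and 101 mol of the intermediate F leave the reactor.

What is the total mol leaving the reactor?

553 mol

Conversion of D: D consumed = 1ξ₁ = 0.886 × 293 → ξ₁ = 259.6 mol.
F balance: n_F = 0 + 2ξ₁ − 2ξ₂ = 101 → ξ₂ = (2·259.6 − 101)/2 = 209.1 mol.
Outlet amounts (n = n₀ + Σ ν·ξ):
  D: 293 − 1(259.6) = 33.4
  F: 0 + 2(259.6) − 2(209.1) = 101
  E: 0 + 2(209.1) = 418.2
Total out = 33.4 + 101 + 418.2 = 552.6 mol.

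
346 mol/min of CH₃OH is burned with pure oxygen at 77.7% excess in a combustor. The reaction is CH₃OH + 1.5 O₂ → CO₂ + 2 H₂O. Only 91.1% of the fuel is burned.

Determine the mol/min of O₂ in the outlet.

449 mol/min

Stoichiometric O₂ = 1.5 × 346 = 519 mol/min; O₂ fed = 519 × 1.777 = 922.3 mol/min.
Fuel reacted = 0.911 × 346 → ξ = 315.2 mol/min.
Outlet (n = n₀ + ν ξ):
  CH₃OH: 346 − 1(315.2) = 30.79
  O₂: 922.3 − 1.5(315.2) = 449.5
  CO₂: 0 + 1(315.2) = 315.2
  H₂O: 0 + 2(315.2) = 630.4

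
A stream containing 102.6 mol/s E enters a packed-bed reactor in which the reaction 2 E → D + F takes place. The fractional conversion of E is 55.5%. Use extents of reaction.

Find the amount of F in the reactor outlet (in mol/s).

E reacted = 0.555 × 102.6 = 56.94 mol/s; ν_E = −2, so ξ = 56.94/2 = 28.47 mol/s.
Outlet amounts (n = n₀ + ν ξ):
  E: 102.6 − 2(28.47) = 45.66
  D: 0 + 1(28.47) = 28.47
  F: 0 + 1(28.47) = 28.47

28.5 mol/s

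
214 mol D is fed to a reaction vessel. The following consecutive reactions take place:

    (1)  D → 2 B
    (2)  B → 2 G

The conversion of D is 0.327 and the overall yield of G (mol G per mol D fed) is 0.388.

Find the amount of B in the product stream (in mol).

Conversion of D: D consumed = 1ξ₁ = 0.327 × 214 → ξ₁ = 69.98 mol.
Yield of G: 2ξ₂ / 214 = 0.388 → ξ₂ = 41.52 mol.
Outlet amounts (n = n₀ + Σ ν·ξ):
  D: 214 − 1(69.98) = 144
  B: 0 + 2(69.98) − 1(41.52) = 98.44
  G: 0 + 2(41.52) = 83.03

98.4 mol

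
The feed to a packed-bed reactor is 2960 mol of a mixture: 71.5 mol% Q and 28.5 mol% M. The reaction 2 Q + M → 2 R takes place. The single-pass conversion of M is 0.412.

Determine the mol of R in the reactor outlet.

695 mol

M reacted = 0.412 × 843.6 = 347.6 mol; ν_M = −1, so ξ = 347.6/1 = 347.6 mol.
Outlet amounts (n = n₀ + ν ξ):
  Q: 2116 − 2(347.6) = 1421
  M: 843.6 − 1(347.6) = 496
  R: 0 + 2(347.6) = 695.1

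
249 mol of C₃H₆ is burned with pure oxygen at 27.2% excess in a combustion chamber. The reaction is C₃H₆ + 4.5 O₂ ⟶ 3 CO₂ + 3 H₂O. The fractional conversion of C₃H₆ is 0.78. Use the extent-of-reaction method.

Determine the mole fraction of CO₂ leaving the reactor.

Stoichiometric O₂ = 4.5 × 249 = 1120 mol; O₂ fed = 1120 × 1.272 = 1425 mol.
Fuel reacted = 0.78 × 249 → ξ = 194.2 mol.
Outlet (n = n₀ + ν ξ):
  C₃H₆: 249 − 1(194.2) = 54.78
  O₂: 1425 − 4.5(194.2) = 551.3
  CO₂: 0 + 3(194.2) = 582.7
  H₂O: 0 + 3(194.2) = 582.7
Total out = 1771 mol; y_CO₂ = 582.7 / 1771 = 0.3289.

0.329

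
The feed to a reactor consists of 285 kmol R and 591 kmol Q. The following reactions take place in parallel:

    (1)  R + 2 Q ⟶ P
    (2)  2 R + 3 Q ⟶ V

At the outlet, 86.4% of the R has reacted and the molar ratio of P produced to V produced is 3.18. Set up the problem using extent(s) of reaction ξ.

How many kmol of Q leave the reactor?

Conversion of R: R consumed = 0.864 × 285 = 246.2 kmol = 1ξ₁ + 2ξ₂.
Selectivity: 1ξ₁ / (1ξ₂) = 3.18 → ξ₁ = 3.18 ξ₂.
Substitute: (1·3.18 + 2) ξ₂ = 246.2 → ξ₂ = 47.54 kmol, ξ₁ = 151.2 kmol.
Outlet amounts (n = n₀ + Σ ν·ξ):
  R: 285 − 1(151.2) − 2(47.54) = 38.76
  Q: 591 − 2(151.2) − 3(47.54) = 146.1
  P: 0 + 1(151.2) = 151.2
  V: 0 + 1(47.54) = 47.54

146 kmol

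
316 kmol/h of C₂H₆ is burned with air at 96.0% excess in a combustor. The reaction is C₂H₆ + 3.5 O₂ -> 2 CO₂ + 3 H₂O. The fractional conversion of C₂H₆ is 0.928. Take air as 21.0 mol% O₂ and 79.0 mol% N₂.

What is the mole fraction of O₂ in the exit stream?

0.106

Stoichiometric O₂ = 3.5 × 316 = 1106 kmol/h; O₂ fed = 1106 × 1.960 = 2168 kmol/h.
N₂ fed = 2168 × 79/21 = 8155 kmol/h.
Fuel reacted = 0.928 × 316 → ξ = 293.2 kmol/h.
Outlet (n = n₀ + ν ξ):
  C₂H₆: 316 − 1(293.2) = 22.75
  O₂: 2168 − 3.5(293.2) = 1141
  N₂: 8155 (inert)
  CO₂: 0 + 2(293.2) = 586.5
  H₂O: 0 + 3(293.2) = 879.7
Total out = 10790 kmol/h; y_O₂ = 1141 / 10790 = 0.1058.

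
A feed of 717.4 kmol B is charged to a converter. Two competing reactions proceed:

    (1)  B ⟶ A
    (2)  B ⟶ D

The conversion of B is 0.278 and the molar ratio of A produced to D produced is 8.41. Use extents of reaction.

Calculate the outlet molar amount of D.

Conversion of B: B consumed = 0.278 × 717.4 = 199.4 kmol = 1ξ₁ + 1ξ₂.
Selectivity: 1ξ₁ / (1ξ₂) = 8.41 → ξ₁ = 8.41 ξ₂.
Substitute: (1·8.41 + 1) ξ₂ = 199.4 → ξ₂ = 21.19 kmol, ξ₁ = 178.2 kmol.
Outlet amounts (n = n₀ + Σ ν·ξ):
  B: 717.4 − 1(178.2) − 1(21.19) = 518
  A: 0 + 1(178.2) = 178.2
  D: 0 + 1(21.19) = 21.19

21.2 kmol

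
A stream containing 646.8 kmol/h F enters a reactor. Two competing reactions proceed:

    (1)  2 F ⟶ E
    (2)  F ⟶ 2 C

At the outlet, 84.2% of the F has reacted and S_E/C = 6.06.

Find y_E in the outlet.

0.643

Conversion of F: F consumed = 0.842 × 646.8 = 544.6 kmol/h = 2ξ₁ + 1ξ₂.
Selectivity: 1ξ₁ / (2ξ₂) = 6.06 → ξ₁ = 12.12 ξ₂.
Substitute: (2·12.12 + 1) ξ₂ = 544.6 → ξ₂ = 21.58 kmol/h, ξ₁ = 261.5 kmol/h.
Outlet amounts (n = n₀ + Σ ν·ξ):
  F: 646.8 − 2(261.5) − 1(21.58) = 102.2
  E: 0 + 1(261.5) = 261.5
  C: 0 + 2(21.58) = 43.15
Total out = 406.9 kmol/h; y_E = 261.5 / 406.9 = 0.6428.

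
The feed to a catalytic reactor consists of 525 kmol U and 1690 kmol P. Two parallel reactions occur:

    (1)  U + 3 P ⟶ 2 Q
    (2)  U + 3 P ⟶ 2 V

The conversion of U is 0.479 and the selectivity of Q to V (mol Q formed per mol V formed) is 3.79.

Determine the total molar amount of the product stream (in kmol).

Conversion of U: U consumed = 0.479 × 525 = 251.5 kmol = 1ξ₁ + 1ξ₂.
Selectivity: 2ξ₁ / (2ξ₂) = 3.79 → ξ₁ = 3.79 ξ₂.
Substitute: (1·3.79 + 1) ξ₂ = 251.5 → ξ₂ = 52.5 kmol, ξ₁ = 199 kmol.
Outlet amounts (n = n₀ + Σ ν·ξ):
  U: 525 − 1(199) − 1(52.5) = 273.5
  P: 1690 − 3(199) − 3(52.5) = 935.6
  Q: 0 + 2(199) = 397.9
  V: 0 + 2(52.5) = 105
Total out = 273.5 + 935.6 + 397.9 + 105 = 1712 kmol.

1710 kmol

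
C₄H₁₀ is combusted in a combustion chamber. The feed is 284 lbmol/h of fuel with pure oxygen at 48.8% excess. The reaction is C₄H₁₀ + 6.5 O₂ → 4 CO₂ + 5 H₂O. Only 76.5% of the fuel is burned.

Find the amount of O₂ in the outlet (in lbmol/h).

1330 lbmol/h

Stoichiometric O₂ = 6.5 × 284 = 1846 lbmol/h; O₂ fed = 1846 × 1.488 = 2747 lbmol/h.
Fuel reacted = 0.765 × 284 → ξ = 217.3 lbmol/h.
Outlet (n = n₀ + ν ξ):
  C₄H₁₀: 284 − 1(217.3) = 66.74
  O₂: 2747 − 6.5(217.3) = 1335
  CO₂: 0 + 4(217.3) = 869
  H₂O: 0 + 5(217.3) = 1086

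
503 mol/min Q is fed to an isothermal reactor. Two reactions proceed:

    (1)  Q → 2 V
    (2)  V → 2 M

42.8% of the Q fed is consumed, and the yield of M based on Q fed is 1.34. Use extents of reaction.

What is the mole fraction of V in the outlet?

0.0887

Conversion of Q: Q consumed = 1ξ₁ = 0.428 × 503 → ξ₁ = 215.3 mol/min.
Yield of M: 2ξ₂ / 503 = 1.34 → ξ₂ = 337 mol/min.
Outlet amounts (n = n₀ + Σ ν·ξ):
  Q: 503 − 1(215.3) = 287.7
  V: 0 + 2(215.3) − 1(337) = 93.56
  M: 0 + 2(337) = 674
Total out = 1055 mol/min; y_V = 93.56 / 1055 = 0.08866.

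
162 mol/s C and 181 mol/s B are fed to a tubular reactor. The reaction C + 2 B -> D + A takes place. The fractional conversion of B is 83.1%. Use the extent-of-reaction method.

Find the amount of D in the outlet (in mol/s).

75.2 mol/s

B reacted = 0.831 × 181 = 150.4 mol/s; ν_B = −2, so ξ = 150.4/2 = 75.21 mol/s.
Outlet amounts (n = n₀ + ν ξ):
  C: 162 − 1(75.21) = 86.79
  B: 181 − 2(75.21) = 30.59
  D: 0 + 1(75.21) = 75.21
  A: 0 + 1(75.21) = 75.21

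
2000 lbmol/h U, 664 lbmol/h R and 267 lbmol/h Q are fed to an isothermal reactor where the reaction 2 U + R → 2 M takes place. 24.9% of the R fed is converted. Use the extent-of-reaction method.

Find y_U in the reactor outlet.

R reacted = 0.249 × 664 = 165.3 lbmol/h; ν_R = −1, so ξ = 165.3/1 = 165.3 lbmol/h.
Outlet amounts (n = n₀ + ν ξ):
  U: 2000 − 2(165.3) = 1669
  R: 664 − 1(165.3) = 498.7
  M: 0 + 2(165.3) = 330.7
  Q: 267 (inert)
Total out = 2766 lbmol/h; y_U = 1669 / 2766 = 0.6036.

0.604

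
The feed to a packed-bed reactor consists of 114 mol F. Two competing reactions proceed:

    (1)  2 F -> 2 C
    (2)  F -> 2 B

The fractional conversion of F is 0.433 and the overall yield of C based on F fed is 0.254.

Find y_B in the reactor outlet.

0.304

Yield of C: 2ξ₁ / 114 = 0.254 → ξ₁ = 14.48 mol.
Conversion of F: 2ξ₁ + 1ξ₂ = 0.433 × 114 = 49.36 → ξ₂ = 20.41 mol.
Outlet amounts (n = n₀ + Σ ν·ξ):
  F: 114 − 2(14.48) − 1(20.41) = 64.64
  C: 0 + 2(14.48) = 28.96
  B: 0 + 2(20.41) = 40.81
Total out = 134.4 mol; y_B = 40.81 / 134.4 = 0.3036.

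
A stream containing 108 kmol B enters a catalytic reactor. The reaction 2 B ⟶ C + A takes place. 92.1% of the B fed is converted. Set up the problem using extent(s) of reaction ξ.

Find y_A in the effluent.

0.461

B reacted = 0.921 × 108 = 99.47 kmol; ν_B = −2, so ξ = 99.47/2 = 49.73 kmol.
Outlet amounts (n = n₀ + ν ξ):
  B: 108 − 2(49.73) = 8.532
  C: 0 + 1(49.73) = 49.73
  A: 0 + 1(49.73) = 49.73
Total out = 108 kmol; y_A = 49.73 / 108 = 0.4605.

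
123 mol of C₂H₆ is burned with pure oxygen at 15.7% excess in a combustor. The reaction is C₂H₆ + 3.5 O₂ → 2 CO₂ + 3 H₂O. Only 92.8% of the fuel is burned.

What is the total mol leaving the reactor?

Stoichiometric O₂ = 3.5 × 123 = 430.5 mol; O₂ fed = 430.5 × 1.157 = 498.1 mol.
Fuel reacted = 0.928 × 123 → ξ = 114.1 mol.
Outlet (n = n₀ + ν ξ):
  C₂H₆: 123 − 1(114.1) = 8.856
  O₂: 498.1 − 3.5(114.1) = 98.58
  CO₂: 0 + 2(114.1) = 228.3
  H₂O: 0 + 3(114.1) = 342.4
Total out = 8.856 + 98.58 + 228.3 + 342.4 = 678.2 mol.

678 mol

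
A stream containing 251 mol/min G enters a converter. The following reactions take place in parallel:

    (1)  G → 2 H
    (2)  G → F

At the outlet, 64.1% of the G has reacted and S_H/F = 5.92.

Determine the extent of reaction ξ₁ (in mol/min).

Conversion of G: G consumed = 0.641 × 251 = 160.9 mol/min = 1ξ₁ + 1ξ₂.
Selectivity: 2ξ₁ / (1ξ₂) = 5.92 → ξ₁ = 2.96 ξ₂.
Substitute: (1·2.96 + 1) ξ₂ = 160.9 → ξ₂ = 40.63 mol/min, ξ₁ = 120.3 mol/min.
Outlet amounts (n = n₀ + Σ ν·ξ):
  G: 251 − 1(120.3) − 1(40.63) = 90.11
  H: 0 + 2(120.3) = 240.5
  F: 0 + 1(40.63) = 40.63

ξ₁ = 120 mol/min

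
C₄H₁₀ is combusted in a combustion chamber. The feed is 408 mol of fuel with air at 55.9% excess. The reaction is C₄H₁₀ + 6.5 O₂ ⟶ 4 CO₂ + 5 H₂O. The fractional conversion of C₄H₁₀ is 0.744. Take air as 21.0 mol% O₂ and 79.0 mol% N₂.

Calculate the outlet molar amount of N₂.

15600 mol

Stoichiometric O₂ = 6.5 × 408 = 2652 mol; O₂ fed = 2652 × 1.559 = 4134 mol.
N₂ fed = 4134 × 79/21 = 15550 mol.
Fuel reacted = 0.744 × 408 → ξ = 303.6 mol.
Outlet (n = n₀ + ν ξ):
  C₄H₁₀: 408 − 1(303.6) = 104.4
  O₂: 4134 − 6.5(303.6) = 2161
  N₂: 15550 (inert)
  CO₂: 0 + 4(303.6) = 1214
  H₂O: 0 + 5(303.6) = 1518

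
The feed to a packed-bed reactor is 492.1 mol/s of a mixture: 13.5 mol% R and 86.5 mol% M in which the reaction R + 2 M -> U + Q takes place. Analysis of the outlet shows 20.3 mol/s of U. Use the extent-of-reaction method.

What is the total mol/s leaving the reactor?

472 mol/s

For U: n = n₀ + 1ξ → 20.3 = 0 + 1ξ, giving ξ = 20.3 mol/s.
Outlet amounts (n = n₀ + ν ξ):
  R: 66.43 − 1(20.3) = 46.13
  M: 425.7 − 2(20.3) = 385.1
  U: 0 + 1(20.3) = 20.3
  Q: 0 + 1(20.3) = 20.3
Total out = 46.13 + 385.1 + 20.3 + 20.3 = 471.8 mol/s.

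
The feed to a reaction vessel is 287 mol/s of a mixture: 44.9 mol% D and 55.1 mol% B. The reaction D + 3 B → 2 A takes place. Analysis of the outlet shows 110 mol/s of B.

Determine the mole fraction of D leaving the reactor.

0.443

For B: n = n₀ − 3ξ → 110 = 158.1 − 3ξ, giving ξ = 16.05 mol/s.
Outlet amounts (n = n₀ + ν ξ):
  D: 128.9 − 1(16.05) = 112.8
  B: 158.1 − 3(16.05) = 110
  A: 0 + 2(16.05) = 32.09
Total out = 254.9 mol/s; y_D = 112.8 / 254.9 = 0.4426.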